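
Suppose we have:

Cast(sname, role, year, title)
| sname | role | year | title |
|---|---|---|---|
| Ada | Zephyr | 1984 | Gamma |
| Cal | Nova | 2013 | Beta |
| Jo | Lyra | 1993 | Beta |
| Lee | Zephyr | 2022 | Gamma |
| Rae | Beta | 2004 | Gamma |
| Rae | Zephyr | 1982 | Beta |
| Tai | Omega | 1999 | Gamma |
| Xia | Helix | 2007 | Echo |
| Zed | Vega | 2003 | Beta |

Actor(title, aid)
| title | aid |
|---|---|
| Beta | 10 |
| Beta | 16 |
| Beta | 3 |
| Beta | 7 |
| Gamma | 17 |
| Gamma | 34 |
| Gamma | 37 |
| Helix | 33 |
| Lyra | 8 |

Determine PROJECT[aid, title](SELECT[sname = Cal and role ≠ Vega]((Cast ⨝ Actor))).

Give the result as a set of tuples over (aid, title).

Joining Cast and Actor on title yields {(Ada, Zephyr, 1984, Gamma, 17), (Ada, Zephyr, 1984, Gamma, 34), (Ada, Zephyr, 1984, Gamma, 37), (Cal, Nova, 2013, Beta, 10), (Cal, Nova, 2013, Beta, 16), (Cal, Nova, 2013, Beta, 3), (Cal, Nova, 2013, Beta, 7), (Jo, Lyra, 1993, Beta, 10), (Jo, Lyra, 1993, Beta, 16), (Jo, Lyra, 1993, Beta, 3), (Jo, Lyra, 1993, Beta, 7), (Lee, Zephyr, 2022, Gamma, 17), (Lee, Zephyr, 2022, Gamma, 34), (Lee, Zephyr, 2022, Gamma, 37), (Rae, Beta, 2004, Gamma, 17), (Rae, Beta, 2004, Gamma, 34), (Rae, Beta, 2004, Gamma, 37), (Rae, Zephyr, 1982, Beta, 10), (Rae, Zephyr, 1982, Beta, 16), (Rae, Zephyr, 1982, Beta, 3), (Rae, Zephyr, 1982, Beta, 7), (Tai, Omega, 1999, Gamma, 17), (Tai, Omega, 1999, Gamma, 34), (Tai, Omega, 1999, Gamma, 37), (Zed, Vega, 2003, Beta, 10), (Zed, Vega, 2003, Beta, 16), (Zed, Vega, 2003, Beta, 3), (Zed, Vega, 2003, Beta, 7)}.
Selection sname = Cal and role ≠ Vega: {(Cal, Nova, 2013, Beta, 10), (Cal, Nova, 2013, Beta, 16), (Cal, Nova, 2013, Beta, 3), (Cal, Nova, 2013, Beta, 7)}
Projecting to aid, title: {(10, Beta), (16, Beta), (3, Beta), (7, Beta)}

{(10, Beta), (16, Beta), (3, Beta), (7, Beta)}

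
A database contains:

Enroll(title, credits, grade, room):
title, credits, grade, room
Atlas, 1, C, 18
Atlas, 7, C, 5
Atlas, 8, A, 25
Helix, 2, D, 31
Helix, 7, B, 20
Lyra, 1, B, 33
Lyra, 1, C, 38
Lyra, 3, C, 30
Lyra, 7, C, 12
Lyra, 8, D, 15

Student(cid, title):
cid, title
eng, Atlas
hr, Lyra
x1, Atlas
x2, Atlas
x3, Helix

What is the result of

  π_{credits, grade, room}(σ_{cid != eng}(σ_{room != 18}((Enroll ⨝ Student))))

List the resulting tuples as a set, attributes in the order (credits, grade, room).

Natural join on title: {(Atlas, 1, C, 18, eng), (Atlas, 1, C, 18, x1), (Atlas, 1, C, 18, x2), (Atlas, 7, C, 5, eng), (Atlas, 7, C, 5, x1), (Atlas, 7, C, 5, x2), (Atlas, 8, A, 25, eng), (Atlas, 8, A, 25, x1), (Atlas, 8, A, 25, x2), (Helix, 2, D, 31, x3), (Helix, 7, B, 20, x3), (Lyra, 1, B, 33, hr), (Lyra, 1, C, 38, hr), (Lyra, 3, C, 30, hr), (Lyra, 7, C, 12, hr), (Lyra, 8, D, 15, hr)}
Filtering on room != 18 leaves {(Atlas, 7, C, 5, eng), (Atlas, 7, C, 5, x1), (Atlas, 7, C, 5, x2), (Atlas, 8, A, 25, eng), (Atlas, 8, A, 25, x1), (Atlas, 8, A, 25, x2), (Helix, 2, D, 31, x3), (Helix, 7, B, 20, x3), (Lyra, 1, B, 33, hr), (Lyra, 1, C, 38, hr), (Lyra, 3, C, 30, hr), (Lyra, 7, C, 12, hr), (Lyra, 8, D, 15, hr)}.
Filtering on cid != eng leaves {(Atlas, 7, C, 5, x1), (Atlas, 7, C, 5, x2), (Atlas, 8, A, 25, x1), (Atlas, 8, A, 25, x2), (Helix, 2, D, 31, x3), (Helix, 7, B, 20, x3), (Lyra, 1, B, 33, hr), (Lyra, 1, C, 38, hr), (Lyra, 3, C, 30, hr), (Lyra, 7, C, 12, hr), (Lyra, 8, D, 15, hr)}.
Keep only column(s) credits, grade, room (2 duplicate(s) eliminated): {(1, B, 33), (1, C, 38), (2, D, 31), (3, C, 30), (7, B, 20), (7, C, 12), (7, C, 5), (8, A, 25), (8, D, 15)}

{(1, B, 33), (1, C, 38), (2, D, 31), (3, C, 30), (7, B, 20), (7, C, 12), (7, C, 5), (8, A, 25), (8, D, 15)}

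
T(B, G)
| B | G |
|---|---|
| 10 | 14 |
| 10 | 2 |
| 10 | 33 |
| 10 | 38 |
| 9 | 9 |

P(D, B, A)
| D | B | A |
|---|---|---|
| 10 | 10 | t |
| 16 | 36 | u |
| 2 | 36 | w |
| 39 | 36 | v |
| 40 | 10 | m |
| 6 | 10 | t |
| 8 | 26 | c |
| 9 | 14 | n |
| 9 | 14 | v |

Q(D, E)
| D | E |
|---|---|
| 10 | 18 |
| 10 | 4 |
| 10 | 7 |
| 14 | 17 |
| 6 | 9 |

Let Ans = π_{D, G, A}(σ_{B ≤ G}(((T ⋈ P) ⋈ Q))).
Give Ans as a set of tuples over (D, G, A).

{(10, 14, t), (10, 33, t), (10, 38, t), (6, 14, t), (6, 33, t), (6, 38, t)}

T ⋈ P (natural join on B): {(10, 14, 10, t), (10, 14, 40, m), (10, 14, 6, t), (10, 2, 10, t), (10, 2, 40, m), (10, 2, 6, t), (10, 33, 10, t), (10, 33, 40, m), (10, 33, 6, t), (10, 38, 10, t), (10, 38, 40, m), (10, 38, 6, t)}
(T ⋈ P) ⋈ Q (natural join on D): {(10, 14, 10, t, 18), (10, 14, 10, t, 4), (10, 14, 10, t, 7), (10, 14, 6, t, 9), (10, 2, 10, t, 18), (10, 2, 10, t, 4), (10, 2, 10, t, 7), (10, 2, 6, t, 9), (10, 33, 10, t, 18), (10, 33, 10, t, 4), (10, 33, 10, t, 7), (10, 33, 6, t, 9), (10, 38, 10, t, 18), (10, 38, 10, t, 4), (10, 38, 10, t, 7), (10, 38, 6, t, 9)}
σ[B ≤ G]: keep tuples satisfying B ≤ G → {(10, 14, 10, t, 18), (10, 14, 10, t, 4), (10, 14, 10, t, 7), (10, 14, 6, t, 9), (10, 33, 10, t, 18), (10, 33, 10, t, 4), (10, 33, 10, t, 7), (10, 33, 6, t, 9), (10, 38, 10, t, 18), (10, 38, 10, t, 4), (10, 38, 10, t, 7), (10, 38, 6, t, 9)}
Projecting to D, G, A (6 duplicate(s) eliminated): {(10, 14, t), (10, 33, t), (10, 38, t), (6, 14, t), (6, 33, t), (6, 38, t)}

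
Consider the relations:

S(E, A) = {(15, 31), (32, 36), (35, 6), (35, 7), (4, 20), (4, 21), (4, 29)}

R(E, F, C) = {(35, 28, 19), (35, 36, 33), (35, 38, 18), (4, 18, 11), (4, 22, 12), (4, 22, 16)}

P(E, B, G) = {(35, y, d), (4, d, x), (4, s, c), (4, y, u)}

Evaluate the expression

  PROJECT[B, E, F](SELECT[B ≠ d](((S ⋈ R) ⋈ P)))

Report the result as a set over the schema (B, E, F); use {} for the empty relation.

{(s, 4, 18), (s, 4, 22), (y, 35, 28), (y, 35, 36), (y, 35, 38), (y, 4, 18), (y, 4, 22)}

S ⋈ R (natural join on E): {(35, 6, 28, 19), (35, 6, 36, 33), (35, 6, 38, 18), (35, 7, 28, 19), (35, 7, 36, 33), (35, 7, 38, 18), (4, 20, 18, 11), (4, 20, 22, 12), (4, 20, 22, 16), (4, 21, 18, 11), (4, 21, 22, 12), (4, 21, 22, 16), (4, 29, 18, 11), (4, 29, 22, 12), (4, 29, 22, 16)}
(S ⋈ R) ⋈ P (natural join on E): {(35, 6, 28, 19, y, d), (35, 6, 36, 33, y, d), (35, 6, 38, 18, y, d), (35, 7, 28, 19, y, d), (35, 7, 36, 33, y, d), (35, 7, 38, 18, y, d), (4, 20, 18, 11, d, x), (4, 20, 18, 11, s, c), (4, 20, 18, 11, y, u), (4, 20, 22, 12, d, x), (4, 20, 22, 12, s, c), (4, 20, 22, 12, y, u), (4, 20, 22, 16, d, x), (4, 20, 22, 16, s, c), (4, 20, 22, 16, y, u), (4, 21, 18, 11, d, x), (4, 21, 18, 11, s, c), (4, 21, 18, 11, y, u), (4, 21, 22, 12, d, x), (4, 21, 22, 12, s, c), (4, 21, 22, 12, y, u), (4, 21, 22, 16, d, x), (4, 21, 22, 16, s, c), (4, 21, 22, 16, y, u), (4, 29, 18, 11, d, x), (4, 29, 18, 11, s, c), (4, 29, 18, 11, y, u), (4, 29, 22, 12, d, x), (4, 29, 22, 12, s, c), (4, 29, 22, 12, y, u), (4, 29, 22, 16, d, x), (4, 29, 22, 16, s, c), (4, 29, 22, 16, y, u)}
Filtering on B ≠ d leaves {(35, 6, 28, 19, y, d), (35, 6, 36, 33, y, d), (35, 6, 38, 18, y, d), (35, 7, 28, 19, y, d), (35, 7, 36, 33, y, d), (35, 7, 38, 18, y, d), (4, 20, 18, 11, s, c), (4, 20, 18, 11, y, u), (4, 20, 22, 12, s, c), (4, 20, 22, 12, y, u), (4, 20, 22, 16, s, c), (4, 20, 22, 16, y, u), (4, 21, 18, 11, s, c), (4, 21, 18, 11, y, u), (4, 21, 22, 12, s, c), (4, 21, 22, 12, y, u), (4, 21, 22, 16, s, c), (4, 21, 22, 16, y, u), (4, 29, 18, 11, s, c), (4, 29, 18, 11, y, u), (4, 29, 22, 12, s, c), (4, 29, 22, 12, y, u), (4, 29, 22, 16, s, c), (4, 29, 22, 16, y, u)}.
Projecting to B, E, F (17 duplicate(s) eliminated): {(s, 4, 18), (s, 4, 22), (y, 35, 28), (y, 35, 36), (y, 35, 38), (y, 4, 18), (y, 4, 22)}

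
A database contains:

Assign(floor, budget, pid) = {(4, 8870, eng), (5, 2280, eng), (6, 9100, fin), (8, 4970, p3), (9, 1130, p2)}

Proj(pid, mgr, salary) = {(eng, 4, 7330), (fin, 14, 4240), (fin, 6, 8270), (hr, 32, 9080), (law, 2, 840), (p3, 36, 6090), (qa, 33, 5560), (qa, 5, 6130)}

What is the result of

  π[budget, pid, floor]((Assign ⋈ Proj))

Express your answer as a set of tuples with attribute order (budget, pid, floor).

{(2280, eng, 5), (4970, p3, 8), (8870, eng, 4), (9100, fin, 6)}

Natural join on pid: {(4, 8870, eng, 4, 7330), (5, 2280, eng, 4, 7330), (6, 9100, fin, 14, 4240), (6, 9100, fin, 6, 8270), (8, 4970, p3, 36, 6090)}
π[budget, pid, floor]: project onto (budget, pid, floor) (1 duplicate(s) eliminated) → {(2280, eng, 5), (4970, p3, 8), (8870, eng, 4), (9100, fin, 6)}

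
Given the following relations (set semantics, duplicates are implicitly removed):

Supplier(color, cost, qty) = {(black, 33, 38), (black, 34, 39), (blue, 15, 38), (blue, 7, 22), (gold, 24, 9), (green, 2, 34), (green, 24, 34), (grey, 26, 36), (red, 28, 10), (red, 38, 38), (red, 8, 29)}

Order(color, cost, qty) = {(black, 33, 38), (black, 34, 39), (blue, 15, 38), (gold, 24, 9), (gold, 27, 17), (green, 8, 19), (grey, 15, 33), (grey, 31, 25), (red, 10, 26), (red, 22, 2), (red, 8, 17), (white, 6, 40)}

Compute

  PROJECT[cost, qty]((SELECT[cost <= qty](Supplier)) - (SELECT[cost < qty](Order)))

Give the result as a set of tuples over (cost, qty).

Selection cost <= qty: {(black, 33, 38), (black, 34, 39), (blue, 15, 38), (blue, 7, 22), (green, 2, 34), (green, 24, 34), (grey, 26, 36), (red, 38, 38), (red, 8, 29)}
Selection cost < qty: {(black, 33, 38), (black, 34, 39), (blue, 15, 38), (green, 8, 19), (grey, 15, 33), (red, 10, 26), (red, 8, 17), (white, 6, 40)}
Taking the difference: {(blue, 7, 22), (green, 2, 34), (green, 24, 34), (grey, 26, 36), (red, 38, 38), (red, 8, 29)}
Projecting to cost, qty: {(2, 34), (24, 34), (26, 36), (38, 38), (7, 22), (8, 29)}

{(2, 34), (24, 34), (26, 36), (38, 38), (7, 22), (8, 29)}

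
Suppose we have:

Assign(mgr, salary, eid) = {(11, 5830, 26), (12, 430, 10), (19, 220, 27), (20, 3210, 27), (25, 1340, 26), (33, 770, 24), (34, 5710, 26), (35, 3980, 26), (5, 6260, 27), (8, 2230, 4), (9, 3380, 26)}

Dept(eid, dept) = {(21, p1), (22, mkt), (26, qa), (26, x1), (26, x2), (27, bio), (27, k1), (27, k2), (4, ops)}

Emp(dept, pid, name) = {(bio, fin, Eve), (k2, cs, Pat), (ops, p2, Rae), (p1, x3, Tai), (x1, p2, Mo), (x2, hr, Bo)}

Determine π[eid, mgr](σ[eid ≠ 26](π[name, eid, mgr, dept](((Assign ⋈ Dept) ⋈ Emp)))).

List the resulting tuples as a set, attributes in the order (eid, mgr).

{(27, 19), (27, 20), (27, 5), (4, 8)}

Joining Assign and Dept on eid yields {(11, 5830, 26, qa), (11, 5830, 26, x1), (11, 5830, 26, x2), (19, 220, 27, bio), (19, 220, 27, k1), (19, 220, 27, k2), (20, 3210, 27, bio), (20, 3210, 27, k1), (20, 3210, 27, k2), (25, 1340, 26, qa), (25, 1340, 26, x1), (25, 1340, 26, x2), (34, 5710, 26, qa), (34, 5710, 26, x1), (34, 5710, 26, x2), (35, 3980, 26, qa), (35, 3980, 26, x1), (35, 3980, 26, x2), (5, 6260, 27, bio), (5, 6260, 27, k1), (5, 6260, 27, k2), (8, 2230, 4, ops), (9, 3380, 26, qa), (9, 3380, 26, x1), (9, 3380, 26, x2)}.
Joining (Assign ⋈ Dept) and Emp on dept yields {(11, 5830, 26, x1, p2, Mo), (11, 5830, 26, x2, hr, Bo), (19, 220, 27, bio, fin, Eve), (19, 220, 27, k2, cs, Pat), (20, 3210, 27, bio, fin, Eve), (20, 3210, 27, k2, cs, Pat), (25, 1340, 26, x1, p2, Mo), (25, 1340, 26, x2, hr, Bo), (34, 5710, 26, x1, p2, Mo), (34, 5710, 26, x2, hr, Bo), (35, 3980, 26, x1, p2, Mo), (35, 3980, 26, x2, hr, Bo), (5, 6260, 27, bio, fin, Eve), (5, 6260, 27, k2, cs, Pat), (8, 2230, 4, ops, p2, Rae), (9, 3380, 26, x1, p2, Mo), (9, 3380, 26, x2, hr, Bo)}.
Projecting to name, eid, mgr, dept: {(Bo, 26, 11, x2), (Bo, 26, 25, x2), (Bo, 26, 34, x2), (Bo, 26, 35, x2), (Bo, 26, 9, x2), (Eve, 27, 19, bio), (Eve, 27, 20, bio), (Eve, 27, 5, bio), (Mo, 26, 11, x1), (Mo, 26, 25, x1), (Mo, 26, 34, x1), (Mo, 26, 35, x1), (Mo, 26, 9, x1), (Pat, 27, 19, k2), (Pat, 27, 20, k2), (Pat, 27, 5, k2), (Rae, 4, 8, ops)}
Apply σ_{eid ≠ 26}; surviving tuples: {(Eve, 27, 19, bio), (Eve, 27, 20, bio), (Eve, 27, 5, bio), (Pat, 27, 19, k2), (Pat, 27, 20, k2), (Pat, 27, 5, k2), (Rae, 4, 8, ops)}
Projecting to eid, mgr (3 duplicate(s) eliminated): {(27, 19), (27, 20), (27, 5), (4, 8)}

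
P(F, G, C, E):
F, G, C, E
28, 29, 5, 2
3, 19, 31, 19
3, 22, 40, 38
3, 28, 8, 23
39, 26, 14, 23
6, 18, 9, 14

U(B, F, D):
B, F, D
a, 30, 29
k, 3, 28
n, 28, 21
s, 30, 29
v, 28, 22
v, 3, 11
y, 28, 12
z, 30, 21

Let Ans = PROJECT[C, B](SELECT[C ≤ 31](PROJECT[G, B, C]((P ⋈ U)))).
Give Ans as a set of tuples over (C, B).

{(31, k), (31, v), (5, n), (5, v), (5, y), (8, k), (8, v)}

Natural join on F: {(28, 29, 5, 2, n, 21), (28, 29, 5, 2, v, 22), (28, 29, 5, 2, y, 12), (3, 19, 31, 19, k, 28), (3, 19, 31, 19, v, 11), (3, 22, 40, 38, k, 28), (3, 22, 40, 38, v, 11), (3, 28, 8, 23, k, 28), (3, 28, 8, 23, v, 11)}
π_{G, B, C} gives {(19, k, 31), (19, v, 31), (22, k, 40), (22, v, 40), (28, k, 8), (28, v, 8), (29, n, 5), (29, v, 5), (29, y, 5)}.
Filtering on C ≤ 31 leaves {(19, k, 31), (19, v, 31), (28, k, 8), (28, v, 8), (29, n, 5), (29, v, 5), (29, y, 5)}.
π_{C, B} gives {(31, k), (31, v), (5, n), (5, v), (5, y), (8, k), (8, v)}.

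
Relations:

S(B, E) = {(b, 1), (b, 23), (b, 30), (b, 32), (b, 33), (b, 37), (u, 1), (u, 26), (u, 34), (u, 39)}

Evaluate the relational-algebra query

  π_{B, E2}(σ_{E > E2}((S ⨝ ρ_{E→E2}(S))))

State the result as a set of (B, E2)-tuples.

{(b, 1), (b, 23), (b, 30), (b, 32), (b, 33), (u, 1), (u, 26), (u, 34)}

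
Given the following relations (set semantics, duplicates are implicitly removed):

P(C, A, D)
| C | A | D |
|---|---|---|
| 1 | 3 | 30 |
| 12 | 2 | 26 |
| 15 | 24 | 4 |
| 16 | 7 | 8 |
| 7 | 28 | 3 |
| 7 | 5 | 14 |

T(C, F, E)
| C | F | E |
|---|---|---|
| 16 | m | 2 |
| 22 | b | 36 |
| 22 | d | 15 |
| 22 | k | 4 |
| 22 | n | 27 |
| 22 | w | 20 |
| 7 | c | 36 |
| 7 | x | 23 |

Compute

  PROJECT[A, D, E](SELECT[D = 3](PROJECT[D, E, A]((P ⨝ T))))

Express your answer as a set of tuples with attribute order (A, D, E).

Natural join on C: {(16, 7, 8, m, 2), (7, 28, 3, c, 36), (7, 28, 3, x, 23), (7, 5, 14, c, 36), (7, 5, 14, x, 23)}
Keep only column(s) D, E, A: {(14, 23, 5), (14, 36, 5), (3, 23, 28), (3, 36, 28), (8, 2, 7)}
Selection D = 3: {(3, 23, 28), (3, 36, 28)}
Keep only column(s) A, D, E: {(28, 3, 23), (28, 3, 36)}

{(28, 3, 23), (28, 3, 36)}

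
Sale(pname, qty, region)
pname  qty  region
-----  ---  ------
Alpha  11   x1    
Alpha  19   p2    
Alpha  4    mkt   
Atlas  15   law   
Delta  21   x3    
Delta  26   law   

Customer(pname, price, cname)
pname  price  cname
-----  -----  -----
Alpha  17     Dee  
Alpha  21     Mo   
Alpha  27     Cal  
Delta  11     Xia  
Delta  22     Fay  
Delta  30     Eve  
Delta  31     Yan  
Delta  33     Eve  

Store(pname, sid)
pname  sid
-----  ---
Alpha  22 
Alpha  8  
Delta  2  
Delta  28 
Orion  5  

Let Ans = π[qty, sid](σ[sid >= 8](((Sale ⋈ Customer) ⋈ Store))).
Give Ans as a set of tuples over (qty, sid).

{(11, 22), (11, 8), (19, 22), (19, 8), (21, 28), (26, 28), (4, 22), (4, 8)}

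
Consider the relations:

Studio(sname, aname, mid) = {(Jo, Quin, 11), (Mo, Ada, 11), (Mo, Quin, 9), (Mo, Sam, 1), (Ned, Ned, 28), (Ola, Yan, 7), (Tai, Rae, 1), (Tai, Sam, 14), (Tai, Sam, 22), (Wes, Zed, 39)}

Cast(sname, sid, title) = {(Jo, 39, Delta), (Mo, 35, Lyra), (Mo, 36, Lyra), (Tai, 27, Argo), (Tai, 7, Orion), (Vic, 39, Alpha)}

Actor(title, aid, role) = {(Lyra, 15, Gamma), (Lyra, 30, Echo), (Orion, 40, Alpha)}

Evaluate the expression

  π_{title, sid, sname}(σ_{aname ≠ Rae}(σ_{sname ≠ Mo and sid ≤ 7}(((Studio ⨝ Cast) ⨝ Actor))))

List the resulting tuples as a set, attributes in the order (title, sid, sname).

{(Orion, 7, Tai)}

Joining Studio and Cast on sname yields {(Jo, Quin, 11, 39, Delta), (Mo, Ada, 11, 35, Lyra), (Mo, Ada, 11, 36, Lyra), (Mo, Quin, 9, 35, Lyra), (Mo, Quin, 9, 36, Lyra), (Mo, Sam, 1, 35, Lyra), (Mo, Sam, 1, 36, Lyra), (Tai, Rae, 1, 27, Argo), (Tai, Rae, 1, 7, Orion), (Tai, Sam, 14, 27, Argo), (Tai, Sam, 14, 7, Orion), (Tai, Sam, 22, 27, Argo), (Tai, Sam, 22, 7, Orion)}.
Joining (Studio ⨝ Cast) and Actor on title yields {(Mo, Ada, 11, 35, Lyra, 15, Gamma), (Mo, Ada, 11, 35, Lyra, 30, Echo), (Mo, Ada, 11, 36, Lyra, 15, Gamma), (Mo, Ada, 11, 36, Lyra, 30, Echo), (Mo, Quin, 9, 35, Lyra, 15, Gamma), (Mo, Quin, 9, 35, Lyra, 30, Echo), (Mo, Quin, 9, 36, Lyra, 15, Gamma), (Mo, Quin, 9, 36, Lyra, 30, Echo), (Mo, Sam, 1, 35, Lyra, 15, Gamma), (Mo, Sam, 1, 35, Lyra, 30, Echo), (Mo, Sam, 1, 36, Lyra, 15, Gamma), (Mo, Sam, 1, 36, Lyra, 30, Echo), (Tai, Rae, 1, 7, Orion, 40, Alpha), (Tai, Sam, 14, 7, Orion, 40, Alpha), (Tai, Sam, 22, 7, Orion, 40, Alpha)}.
σ[sname ≠ Mo and sid ≤ 7]: keep tuples satisfying sname ≠ Mo and sid ≤ 7 → {(Tai, Rae, 1, 7, Orion, 40, Alpha), (Tai, Sam, 14, 7, Orion, 40, Alpha), (Tai, Sam, 22, 7, Orion, 40, Alpha)}
σ[aname ≠ Rae]: keep tuples satisfying aname ≠ Rae → {(Tai, Sam, 14, 7, Orion, 40, Alpha), (Tai, Sam, 22, 7, Orion, 40, Alpha)}
Projecting to title, sid, sname (1 duplicate(s) eliminated): {(Orion, 7, Tai)}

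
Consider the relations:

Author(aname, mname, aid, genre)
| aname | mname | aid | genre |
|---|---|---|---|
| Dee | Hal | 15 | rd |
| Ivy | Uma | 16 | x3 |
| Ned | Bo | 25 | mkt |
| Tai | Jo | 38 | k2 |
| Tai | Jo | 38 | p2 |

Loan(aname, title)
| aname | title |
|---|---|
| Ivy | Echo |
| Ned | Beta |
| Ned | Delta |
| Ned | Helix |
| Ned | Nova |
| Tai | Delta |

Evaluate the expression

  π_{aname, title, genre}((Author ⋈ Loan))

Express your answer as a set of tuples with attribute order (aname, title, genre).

Joining Author and Loan on aname yields {(Ivy, Uma, 16, x3, Echo), (Ned, Bo, 25, mkt, Beta), (Ned, Bo, 25, mkt, Delta), (Ned, Bo, 25, mkt, Helix), (Ned, Bo, 25, mkt, Nova), (Tai, Jo, 38, k2, Delta), (Tai, Jo, 38, p2, Delta)}.
π[aname, title, genre]: project onto (aname, title, genre) → {(Ivy, Echo, x3), (Ned, Beta, mkt), (Ned, Delta, mkt), (Ned, Helix, mkt), (Ned, Nova, mkt), (Tai, Delta, k2), (Tai, Delta, p2)}

{(Ivy, Echo, x3), (Ned, Beta, mkt), (Ned, Delta, mkt), (Ned, Helix, mkt), (Ned, Nova, mkt), (Tai, Delta, k2), (Tai, Delta, p2)}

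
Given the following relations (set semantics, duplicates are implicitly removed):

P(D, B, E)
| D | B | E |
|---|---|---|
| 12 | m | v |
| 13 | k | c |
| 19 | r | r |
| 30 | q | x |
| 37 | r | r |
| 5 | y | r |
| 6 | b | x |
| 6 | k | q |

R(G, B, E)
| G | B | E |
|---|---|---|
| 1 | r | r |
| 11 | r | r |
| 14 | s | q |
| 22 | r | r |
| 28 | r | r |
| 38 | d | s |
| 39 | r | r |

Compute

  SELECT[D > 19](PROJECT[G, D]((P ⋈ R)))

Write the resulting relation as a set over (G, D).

{(1, 37), (11, 37), (22, 37), (28, 37), (39, 37)}

Joining P and R on B, E yields {(19, r, r, 1), (19, r, r, 11), (19, r, r, 22), (19, r, r, 28), (19, r, r, 39), (37, r, r, 1), (37, r, r, 11), (37, r, r, 22), (37, r, r, 28), (37, r, r, 39)}.
Keep only column(s) G, D: {(1, 19), (1, 37), (11, 19), (11, 37), (22, 19), (22, 37), (28, 19), (28, 37), (39, 19), (39, 37)}
σ[D > 19]: keep tuples satisfying D > 19 → {(1, 37), (11, 37), (22, 37), (28, 37), (39, 37)}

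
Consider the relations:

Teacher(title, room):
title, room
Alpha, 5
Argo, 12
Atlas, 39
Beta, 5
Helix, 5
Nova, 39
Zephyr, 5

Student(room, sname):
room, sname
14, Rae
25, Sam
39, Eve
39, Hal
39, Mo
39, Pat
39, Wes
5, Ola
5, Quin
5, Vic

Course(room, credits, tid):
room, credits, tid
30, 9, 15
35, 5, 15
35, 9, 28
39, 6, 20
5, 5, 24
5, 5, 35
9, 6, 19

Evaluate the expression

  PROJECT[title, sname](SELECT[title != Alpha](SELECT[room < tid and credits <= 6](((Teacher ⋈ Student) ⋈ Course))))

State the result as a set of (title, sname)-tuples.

{(Beta, Ola), (Beta, Quin), (Beta, Vic), (Helix, Ola), (Helix, Quin), (Helix, Vic), (Zephyr, Ola), (Zephyr, Quin), (Zephyr, Vic)}

Natural join on room: {(Alpha, 5, Ola), (Alpha, 5, Quin), (Alpha, 5, Vic), (Atlas, 39, Eve), (Atlas, 39, Hal), (Atlas, 39, Mo), (Atlas, 39, Pat), (Atlas, 39, Wes), (Beta, 5, Ola), (Beta, 5, Quin), (Beta, 5, Vic), (Helix, 5, Ola), (Helix, 5, Quin), (Helix, 5, Vic), (Nova, 39, Eve), (Nova, 39, Hal), (Nova, 39, Mo), (Nova, 39, Pat), (Nova, 39, Wes), (Zephyr, 5, Ola), (Zephyr, 5, Quin), (Zephyr, 5, Vic)}
Natural join on room: {(Alpha, 5, Ola, 5, 24), (Alpha, 5, Ola, 5, 35), (Alpha, 5, Quin, 5, 24), (Alpha, 5, Quin, 5, 35), (Alpha, 5, Vic, 5, 24), (Alpha, 5, Vic, 5, 35), (Atlas, 39, Eve, 6, 20), (Atlas, 39, Hal, 6, 20), (Atlas, 39, Mo, 6, 20), (Atlas, 39, Pat, 6, 20), (Atlas, 39, Wes, 6, 20), (Beta, 5, Ola, 5, 24), (Beta, 5, Ola, 5, 35), (Beta, 5, Quin, 5, 24), (Beta, 5, Quin, 5, 35), (Beta, 5, Vic, 5, 24), (Beta, 5, Vic, 5, 35), (Helix, 5, Ola, 5, 24), (Helix, 5, Ola, 5, 35), (Helix, 5, Quin, 5, 24), (Helix, 5, Quin, 5, 35), (Helix, 5, Vic, 5, 24), (Helix, 5, Vic, 5, 35), (Nova, 39, Eve, 6, 20), (Nova, 39, Hal, 6, 20), (Nova, 39, Mo, 6, 20), (Nova, 39, Pat, 6, 20), (Nova, 39, Wes, 6, 20), (Zephyr, 5, Ola, 5, 24), (Zephyr, 5, Ola, 5, 35), (Zephyr, 5, Quin, 5, 24), (Zephyr, 5, Quin, 5, 35), (Zephyr, 5, Vic, 5, 24), (Zephyr, 5, Vic, 5, 35)}
Filtering on room < tid and credits <= 6 leaves {(Alpha, 5, Ola, 5, 24), (Alpha, 5, Ola, 5, 35), (Alpha, 5, Quin, 5, 24), (Alpha, 5, Quin, 5, 35), (Alpha, 5, Vic, 5, 24), (Alpha, 5, Vic, 5, 35), (Beta, 5, Ola, 5, 24), (Beta, 5, Ola, 5, 35), (Beta, 5, Quin, 5, 24), (Beta, 5, Quin, 5, 35), (Beta, 5, Vic, 5, 24), (Beta, 5, Vic, 5, 35), (Helix, 5, Ola, 5, 24), (Helix, 5, Ola, 5, 35), (Helix, 5, Quin, 5, 24), (Helix, 5, Quin, 5, 35), (Helix, 5, Vic, 5, 24), (Helix, 5, Vic, 5, 35), (Zephyr, 5, Ola, 5, 24), (Zephyr, 5, Ola, 5, 35), (Zephyr, 5, Quin, 5, 24), (Zephyr, 5, Quin, 5, 35), (Zephyr, 5, Vic, 5, 24), (Zephyr, 5, Vic, 5, 35)}.
Filtering on title != Alpha leaves {(Beta, 5, Ola, 5, 24), (Beta, 5, Ola, 5, 35), (Beta, 5, Quin, 5, 24), (Beta, 5, Quin, 5, 35), (Beta, 5, Vic, 5, 24), (Beta, 5, Vic, 5, 35), (Helix, 5, Ola, 5, 24), (Helix, 5, Ola, 5, 35), (Helix, 5, Quin, 5, 24), (Helix, 5, Quin, 5, 35), (Helix, 5, Vic, 5, 24), (Helix, 5, Vic, 5, 35), (Zephyr, 5, Ola, 5, 24), (Zephyr, 5, Ola, 5, 35), (Zephyr, 5, Quin, 5, 24), (Zephyr, 5, Quin, 5, 35), (Zephyr, 5, Vic, 5, 24), (Zephyr, 5, Vic, 5, 35)}.
π[title, sname]: project onto (title, sname) (9 duplicate(s) eliminated) → {(Beta, Ola), (Beta, Quin), (Beta, Vic), (Helix, Ola), (Helix, Quin), (Helix, Vic), (Zephyr, Ola), (Zephyr, Quin), (Zephyr, Vic)}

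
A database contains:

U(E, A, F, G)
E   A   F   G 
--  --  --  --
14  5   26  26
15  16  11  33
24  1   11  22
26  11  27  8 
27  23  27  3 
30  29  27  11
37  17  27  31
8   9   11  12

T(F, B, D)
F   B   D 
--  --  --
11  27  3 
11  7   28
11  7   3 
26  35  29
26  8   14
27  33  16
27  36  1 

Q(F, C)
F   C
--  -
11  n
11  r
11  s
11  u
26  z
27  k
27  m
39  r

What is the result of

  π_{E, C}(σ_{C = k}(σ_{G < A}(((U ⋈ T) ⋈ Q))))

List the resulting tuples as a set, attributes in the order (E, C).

U ⋈ T (natural join on F): {(14, 5, 26, 26, 35, 29), (14, 5, 26, 26, 8, 14), (15, 16, 11, 33, 27, 3), (15, 16, 11, 33, 7, 28), (15, 16, 11, 33, 7, 3), (24, 1, 11, 22, 27, 3), (24, 1, 11, 22, 7, 28), (24, 1, 11, 22, 7, 3), (26, 11, 27, 8, 33, 16), (26, 11, 27, 8, 36, 1), (27, 23, 27, 3, 33, 16), (27, 23, 27, 3, 36, 1), (30, 29, 27, 11, 33, 16), (30, 29, 27, 11, 36, 1), (37, 17, 27, 31, 33, 16), (37, 17, 27, 31, 36, 1), (8, 9, 11, 12, 27, 3), (8, 9, 11, 12, 7, 28), (8, 9, 11, 12, 7, 3)}
(U ⋈ T) ⋈ Q (natural join on F): {(14, 5, 26, 26, 35, 29, z), (14, 5, 26, 26, 8, 14, z), (15, 16, 11, 33, 27, 3, n), (15, 16, 11, 33, 27, 3, r), (15, 16, 11, 33, 27, 3, s), (15, 16, 11, 33, 27, 3, u), (15, 16, 11, 33, 7, 28, n), (15, 16, 11, 33, 7, 28, r), (15, 16, 11, 33, 7, 28, s), (15, 16, 11, 33, 7, 28, u), (15, 16, 11, 33, 7, 3, n), (15, 16, 11, 33, 7, 3, r), (15, 16, 11, 33, 7, 3, s), (15, 16, 11, 33, 7, 3, u), (24, 1, 11, 22, 27, 3, n), (24, 1, 11, 22, 27, 3, r), (24, 1, 11, 22, 27, 3, s), (24, 1, 11, 22, 27, 3, u), (24, 1, 11, 22, 7, 28, n), (24, 1, 11, 22, 7, 28, r), (24, 1, 11, 22, 7, 28, s), (24, 1, 11, 22, 7, 28, u), (24, 1, 11, 22, 7, 3, n), (24, 1, 11, 22, 7, 3, r), (24, 1, 11, 22, 7, 3, s), (24, 1, 11, 22, 7, 3, u), (26, 11, 27, 8, 33, 16, k), (26, 11, 27, 8, 33, 16, m), (26, 11, 27, 8, 36, 1, k), (26, 11, 27, 8, 36, 1, m), (27, 23, 27, 3, 33, 16, k), (27, 23, 27, 3, 33, 16, m), (27, 23, 27, 3, 36, 1, k), (27, 23, 27, 3, 36, 1, m), (30, 29, 27, 11, 33, 16, k), (30, 29, 27, 11, 33, 16, m), (30, 29, 27, 11, 36, 1, k), (30, 29, 27, 11, 36, 1, m), (37, 17, 27, 31, 33, 16, k), (37, 17, 27, 31, 33, 16, m), (37, 17, 27, 31, 36, 1, k), (37, 17, 27, 31, 36, 1, m), (8, 9, 11, 12, 27, 3, n), (8, 9, 11, 12, 27, 3, r), (8, 9, 11, 12, 27, 3, s), (8, 9, 11, 12, 27, 3, u), (8, 9, 11, 12, 7, 28, n), (8, 9, 11, 12, 7, 28, r), (8, 9, 11, 12, 7, 28, s), (8, 9, 11, 12, 7, 28, u), (8, 9, 11, 12, 7, 3, n), (8, 9, 11, 12, 7, 3, r), (8, 9, 11, 12, 7, 3, s), (8, 9, 11, 12, 7, 3, u)}
Filtering on G < A leaves {(26, 11, 27, 8, 33, 16, k), (26, 11, 27, 8, 33, 16, m), (26, 11, 27, 8, 36, 1, k), (26, 11, 27, 8, 36, 1, m), (27, 23, 27, 3, 33, 16, k), (27, 23, 27, 3, 33, 16, m), (27, 23, 27, 3, 36, 1, k), (27, 23, 27, 3, 36, 1, m), (30, 29, 27, 11, 33, 16, k), (30, 29, 27, 11, 33, 16, m), (30, 29, 27, 11, 36, 1, k), (30, 29, 27, 11, 36, 1, m)}.
Filtering on C = k leaves {(26, 11, 27, 8, 33, 16, k), (26, 11, 27, 8, 36, 1, k), (27, 23, 27, 3, 33, 16, k), (27, 23, 27, 3, 36, 1, k), (30, 29, 27, 11, 33, 16, k), (30, 29, 27, 11, 36, 1, k)}.
π_{E, C} gives {(26, k), (27, k), (30, k)} (3 duplicate(s) eliminated).

{(26, k), (27, k), (30, k)}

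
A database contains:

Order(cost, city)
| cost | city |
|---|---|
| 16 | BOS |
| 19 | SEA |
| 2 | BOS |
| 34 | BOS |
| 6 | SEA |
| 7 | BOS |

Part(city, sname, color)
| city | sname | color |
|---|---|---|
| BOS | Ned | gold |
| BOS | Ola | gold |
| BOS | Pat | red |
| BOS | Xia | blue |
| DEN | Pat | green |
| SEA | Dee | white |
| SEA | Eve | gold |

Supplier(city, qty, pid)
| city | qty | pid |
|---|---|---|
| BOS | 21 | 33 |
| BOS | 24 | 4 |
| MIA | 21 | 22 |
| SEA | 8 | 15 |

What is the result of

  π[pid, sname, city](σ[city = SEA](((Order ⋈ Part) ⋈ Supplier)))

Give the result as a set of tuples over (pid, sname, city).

Joining Order and Part on city yields {(16, BOS, Ned, gold), (16, BOS, Ola, gold), (16, BOS, Pat, red), (16, BOS, Xia, blue), (19, SEA, Dee, white), (19, SEA, Eve, gold), (2, BOS, Ned, gold), (2, BOS, Ola, gold), (2, BOS, Pat, red), (2, BOS, Xia, blue), (34, BOS, Ned, gold), (34, BOS, Ola, gold), (34, BOS, Pat, red), (34, BOS, Xia, blue), (6, SEA, Dee, white), (6, SEA, Eve, gold), (7, BOS, Ned, gold), (7, BOS, Ola, gold), (7, BOS, Pat, red), (7, BOS, Xia, blue)}.
Joining (Order ⋈ Part) and Supplier on city yields {(16, BOS, Ned, gold, 21, 33), (16, BOS, Ned, gold, 24, 4), (16, BOS, Ola, gold, 21, 33), (16, BOS, Ola, gold, 24, 4), (16, BOS, Pat, red, 21, 33), (16, BOS, Pat, red, 24, 4), (16, BOS, Xia, blue, 21, 33), (16, BOS, Xia, blue, 24, 4), (19, SEA, Dee, white, 8, 15), (19, SEA, Eve, gold, 8, 15), (2, BOS, Ned, gold, 21, 33), (2, BOS, Ned, gold, 24, 4), (2, BOS, Ola, gold, 21, 33), (2, BOS, Ola, gold, 24, 4), (2, BOS, Pat, red, 21, 33), (2, BOS, Pat, red, 24, 4), (2, BOS, Xia, blue, 21, 33), (2, BOS, Xia, blue, 24, 4), (34, BOS, Ned, gold, 21, 33), (34, BOS, Ned, gold, 24, 4), (34, BOS, Ola, gold, 21, 33), (34, BOS, Ola, gold, 24, 4), (34, BOS, Pat, red, 21, 33), (34, BOS, Pat, red, 24, 4), (34, BOS, Xia, blue, 21, 33), (34, BOS, Xia, blue, 24, 4), (6, SEA, Dee, white, 8, 15), (6, SEA, Eve, gold, 8, 15), (7, BOS, Ned, gold, 21, 33), (7, BOS, Ned, gold, 24, 4), (7, BOS, Ola, gold, 21, 33), (7, BOS, Ola, gold, 24, 4), (7, BOS, Pat, red, 21, 33), (7, BOS, Pat, red, 24, 4), (7, BOS, Xia, blue, 21, 33), (7, BOS, Xia, blue, 24, 4)}.
Selection city = SEA: {(19, SEA, Dee, white, 8, 15), (19, SEA, Eve, gold, 8, 15), (6, SEA, Dee, white, 8, 15), (6, SEA, Eve, gold, 8, 15)}
π_{pid, sname, city} gives {(15, Dee, SEA), (15, Eve, SEA)} (2 duplicate(s) eliminated).

{(15, Dee, SEA), (15, Eve, SEA)}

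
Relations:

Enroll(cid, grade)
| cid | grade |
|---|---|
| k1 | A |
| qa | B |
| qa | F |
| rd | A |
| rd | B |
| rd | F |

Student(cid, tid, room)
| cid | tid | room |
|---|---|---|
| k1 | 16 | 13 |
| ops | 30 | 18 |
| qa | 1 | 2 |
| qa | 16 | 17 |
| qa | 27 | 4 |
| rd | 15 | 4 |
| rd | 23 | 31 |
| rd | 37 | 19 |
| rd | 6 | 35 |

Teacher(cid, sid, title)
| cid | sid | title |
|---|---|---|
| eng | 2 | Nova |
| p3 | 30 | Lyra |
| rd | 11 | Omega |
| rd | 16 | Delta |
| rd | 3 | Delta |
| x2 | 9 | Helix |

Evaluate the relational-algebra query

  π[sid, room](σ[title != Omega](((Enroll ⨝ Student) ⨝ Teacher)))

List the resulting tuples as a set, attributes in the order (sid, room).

{(16, 19), (16, 31), (16, 35), (16, 4), (3, 19), (3, 31), (3, 35), (3, 4)}

Enroll ⋈ Student (natural join on cid): {(k1, A, 16, 13), (qa, B, 1, 2), (qa, B, 16, 17), (qa, B, 27, 4), (qa, F, 1, 2), (qa, F, 16, 17), (qa, F, 27, 4), (rd, A, 15, 4), (rd, A, 23, 31), (rd, A, 37, 19), (rd, A, 6, 35), (rd, B, 15, 4), (rd, B, 23, 31), (rd, B, 37, 19), (rd, B, 6, 35), (rd, F, 15, 4), (rd, F, 23, 31), (rd, F, 37, 19), (rd, F, 6, 35)}
(Enroll ⨝ Student) ⋈ Teacher (natural join on cid): {(rd, A, 15, 4, 11, Omega), (rd, A, 15, 4, 16, Delta), (rd, A, 15, 4, 3, Delta), (rd, A, 23, 31, 11, Omega), (rd, A, 23, 31, 16, Delta), (rd, A, 23, 31, 3, Delta), (rd, A, 37, 19, 11, Omega), (rd, A, 37, 19, 16, Delta), (rd, A, 37, 19, 3, Delta), (rd, A, 6, 35, 11, Omega), (rd, A, 6, 35, 16, Delta), (rd, A, 6, 35, 3, Delta), (rd, B, 15, 4, 11, Omega), (rd, B, 15, 4, 16, Delta), (rd, B, 15, 4, 3, Delta), (rd, B, 23, 31, 11, Omega), (rd, B, 23, 31, 16, Delta), (rd, B, 23, 31, 3, Delta), (rd, B, 37, 19, 11, Omega), (rd, B, 37, 19, 16, Delta), (rd, B, 37, 19, 3, Delta), (rd, B, 6, 35, 11, Omega), (rd, B, 6, 35, 16, Delta), (rd, B, 6, 35, 3, Delta), (rd, F, 15, 4, 11, Omega), (rd, F, 15, 4, 16, Delta), (rd, F, 15, 4, 3, Delta), (rd, F, 23, 31, 11, Omega), (rd, F, 23, 31, 16, Delta), (rd, F, 23, 31, 3, Delta), (rd, F, 37, 19, 11, Omega), (rd, F, 37, 19, 16, Delta), (rd, F, 37, 19, 3, Delta), (rd, F, 6, 35, 11, Omega), (rd, F, 6, 35, 16, Delta), (rd, F, 6, 35, 3, Delta)}
σ[title != Omega]: keep tuples satisfying title != Omega → {(rd, A, 15, 4, 16, Delta), (rd, A, 15, 4, 3, Delta), (rd, A, 23, 31, 16, Delta), (rd, A, 23, 31, 3, Delta), (rd, A, 37, 19, 16, Delta), (rd, A, 37, 19, 3, Delta), (rd, A, 6, 35, 16, Delta), (rd, A, 6, 35, 3, Delta), (rd, B, 15, 4, 16, Delta), (rd, B, 15, 4, 3, Delta), (rd, B, 23, 31, 16, Delta), (rd, B, 23, 31, 3, Delta), (rd, B, 37, 19, 16, Delta), (rd, B, 37, 19, 3, Delta), (rd, B, 6, 35, 16, Delta), (rd, B, 6, 35, 3, Delta), (rd, F, 15, 4, 16, Delta), (rd, F, 15, 4, 3, Delta), (rd, F, 23, 31, 16, Delta), (rd, F, 23, 31, 3, Delta), (rd, F, 37, 19, 16, Delta), (rd, F, 37, 19, 3, Delta), (rd, F, 6, 35, 16, Delta), (rd, F, 6, 35, 3, Delta)}
Keep only column(s) sid, room (16 duplicate(s) eliminated): {(16, 19), (16, 31), (16, 35), (16, 4), (3, 19), (3, 31), (3, 35), (3, 4)}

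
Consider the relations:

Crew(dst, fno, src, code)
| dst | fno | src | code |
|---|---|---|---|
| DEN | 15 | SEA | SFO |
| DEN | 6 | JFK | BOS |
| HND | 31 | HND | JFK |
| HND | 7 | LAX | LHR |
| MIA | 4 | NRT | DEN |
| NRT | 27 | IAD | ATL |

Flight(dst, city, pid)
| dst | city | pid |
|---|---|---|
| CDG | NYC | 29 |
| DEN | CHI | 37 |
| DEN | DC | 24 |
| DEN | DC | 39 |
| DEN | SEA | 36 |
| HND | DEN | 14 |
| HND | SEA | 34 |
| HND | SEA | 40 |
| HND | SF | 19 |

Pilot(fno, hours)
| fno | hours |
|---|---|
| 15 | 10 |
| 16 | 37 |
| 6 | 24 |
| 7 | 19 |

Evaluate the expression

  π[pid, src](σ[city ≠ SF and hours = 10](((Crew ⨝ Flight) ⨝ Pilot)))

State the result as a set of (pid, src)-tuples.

{(24, SEA), (36, SEA), (37, SEA), (39, SEA)}

Joining Crew and Flight on dst yields {(DEN, 15, SEA, SFO, CHI, 37), (DEN, 15, SEA, SFO, DC, 24), (DEN, 15, SEA, SFO, DC, 39), (DEN, 15, SEA, SFO, SEA, 36), (DEN, 6, JFK, BOS, CHI, 37), (DEN, 6, JFK, BOS, DC, 24), (DEN, 6, JFK, BOS, DC, 39), (DEN, 6, JFK, BOS, SEA, 36), (HND, 31, HND, JFK, DEN, 14), (HND, 31, HND, JFK, SEA, 34), (HND, 31, HND, JFK, SEA, 40), (HND, 31, HND, JFK, SF, 19), (HND, 7, LAX, LHR, DEN, 14), (HND, 7, LAX, LHR, SEA, 34), (HND, 7, LAX, LHR, SEA, 40), (HND, 7, LAX, LHR, SF, 19)}.
Joining (Crew ⨝ Flight) and Pilot on fno yields {(DEN, 15, SEA, SFO, CHI, 37, 10), (DEN, 15, SEA, SFO, DC, 24, 10), (DEN, 15, SEA, SFO, DC, 39, 10), (DEN, 15, SEA, SFO, SEA, 36, 10), (DEN, 6, JFK, BOS, CHI, 37, 24), (DEN, 6, JFK, BOS, DC, 24, 24), (DEN, 6, JFK, BOS, DC, 39, 24), (DEN, 6, JFK, BOS, SEA, 36, 24), (HND, 7, LAX, LHR, DEN, 14, 19), (HND, 7, LAX, LHR, SEA, 34, 19), (HND, 7, LAX, LHR, SEA, 40, 19), (HND, 7, LAX, LHR, SF, 19, 19)}.
σ[city ≠ SF and hours = 10]: keep tuples satisfying city ≠ SF and hours = 10 → {(DEN, 15, SEA, SFO, CHI, 37, 10), (DEN, 15, SEA, SFO, DC, 24, 10), (DEN, 15, SEA, SFO, DC, 39, 10), (DEN, 15, SEA, SFO, SEA, 36, 10)}
Projecting to pid, src: {(24, SEA), (36, SEA), (37, SEA), (39, SEA)}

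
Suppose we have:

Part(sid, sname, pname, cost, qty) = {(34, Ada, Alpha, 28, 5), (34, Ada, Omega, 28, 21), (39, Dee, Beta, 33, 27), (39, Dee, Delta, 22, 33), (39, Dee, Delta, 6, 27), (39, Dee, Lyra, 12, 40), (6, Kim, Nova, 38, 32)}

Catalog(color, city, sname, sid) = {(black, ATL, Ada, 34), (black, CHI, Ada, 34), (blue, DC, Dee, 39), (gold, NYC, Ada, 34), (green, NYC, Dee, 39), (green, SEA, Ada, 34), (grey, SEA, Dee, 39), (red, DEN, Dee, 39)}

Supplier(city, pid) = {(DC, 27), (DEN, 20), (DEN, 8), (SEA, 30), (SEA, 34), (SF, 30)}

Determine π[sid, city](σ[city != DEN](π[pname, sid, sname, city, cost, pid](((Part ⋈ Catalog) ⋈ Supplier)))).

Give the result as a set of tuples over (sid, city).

{(34, SEA), (39, DC), (39, SEA)}

Part ⋈ Catalog (natural join on sid, sname): {(34, Ada, Alpha, 28, 5, black, ATL), (34, Ada, Alpha, 28, 5, black, CHI), (34, Ada, Alpha, 28, 5, gold, NYC), (34, Ada, Alpha, 28, 5, green, SEA), (34, Ada, Omega, 28, 21, black, ATL), (34, Ada, Omega, 28, 21, black, CHI), (34, Ada, Omega, 28, 21, gold, NYC), (34, Ada, Omega, 28, 21, green, SEA), (39, Dee, Beta, 33, 27, blue, DC), (39, Dee, Beta, 33, 27, green, NYC), (39, Dee, Beta, 33, 27, grey, SEA), (39, Dee, Beta, 33, 27, red, DEN), (39, Dee, Delta, 22, 33, blue, DC), (39, Dee, Delta, 22, 33, green, NYC), (39, Dee, Delta, 22, 33, grey, SEA), (39, Dee, Delta, 22, 33, red, DEN), (39, Dee, Delta, 6, 27, blue, DC), (39, Dee, Delta, 6, 27, green, NYC), (39, Dee, Delta, 6, 27, grey, SEA), (39, Dee, Delta, 6, 27, red, DEN), (39, Dee, Lyra, 12, 40, blue, DC), (39, Dee, Lyra, 12, 40, green, NYC), (39, Dee, Lyra, 12, 40, grey, SEA), (39, Dee, Lyra, 12, 40, red, DEN)}
(Part ⋈ Catalog) ⋈ Supplier (natural join on city): {(34, Ada, Alpha, 28, 5, green, SEA, 30), (34, Ada, Alpha, 28, 5, green, SEA, 34), (34, Ada, Omega, 28, 21, green, SEA, 30), (34, Ada, Omega, 28, 21, green, SEA, 34), (39, Dee, Beta, 33, 27, blue, DC, 27), (39, Dee, Beta, 33, 27, grey, SEA, 30), (39, Dee, Beta, 33, 27, grey, SEA, 34), (39, Dee, Beta, 33, 27, red, DEN, 20), (39, Dee, Beta, 33, 27, red, DEN, 8), (39, Dee, Delta, 22, 33, blue, DC, 27), (39, Dee, Delta, 22, 33, grey, SEA, 30), (39, Dee, Delta, 22, 33, grey, SEA, 34), (39, Dee, Delta, 22, 33, red, DEN, 20), (39, Dee, Delta, 22, 33, red, DEN, 8), (39, Dee, Delta, 6, 27, blue, DC, 27), (39, Dee, Delta, 6, 27, grey, SEA, 30), (39, Dee, Delta, 6, 27, grey, SEA, 34), (39, Dee, Delta, 6, 27, red, DEN, 20), (39, Dee, Delta, 6, 27, red, DEN, 8), (39, Dee, Lyra, 12, 40, blue, DC, 27), (39, Dee, Lyra, 12, 40, grey, SEA, 30), (39, Dee, Lyra, 12, 40, grey, SEA, 34), (39, Dee, Lyra, 12, 40, red, DEN, 20), (39, Dee, Lyra, 12, 40, red, DEN, 8)}
π[pname, sid, sname, city, cost, pid]: project onto (pname, sid, sname, city, cost, pid) → {(Alpha, 34, Ada, SEA, 28, 30), (Alpha, 34, Ada, SEA, 28, 34), (Beta, 39, Dee, DC, 33, 27), (Beta, 39, Dee, DEN, 33, 20), (Beta, 39, Dee, DEN, 33, 8), (Beta, 39, Dee, SEA, 33, 30), (Beta, 39, Dee, SEA, 33, 34), (Delta, 39, Dee, DC, 22, 27), (Delta, 39, Dee, DC, 6, 27), (Delta, 39, Dee, DEN, 22, 20), (Delta, 39, Dee, DEN, 22, 8), (Delta, 39, Dee, DEN, 6, 20), (Delta, 39, Dee, DEN, 6, 8), (Delta, 39, Dee, SEA, 22, 30), (Delta, 39, Dee, SEA, 22, 34), (Delta, 39, Dee, SEA, 6, 30), (Delta, 39, Dee, SEA, 6, 34), (Lyra, 39, Dee, DC, 12, 27), (Lyra, 39, Dee, DEN, 12, 20), (Lyra, 39, Dee, DEN, 12, 8), (Lyra, 39, Dee, SEA, 12, 30), (Lyra, 39, Dee, SEA, 12, 34), (Omega, 34, Ada, SEA, 28, 30), (Omega, 34, Ada, SEA, 28, 34)}
σ[city != DEN]: keep tuples satisfying city != DEN → {(Alpha, 34, Ada, SEA, 28, 30), (Alpha, 34, Ada, SEA, 28, 34), (Beta, 39, Dee, DC, 33, 27), (Beta, 39, Dee, SEA, 33, 30), (Beta, 39, Dee, SEA, 33, 34), (Delta, 39, Dee, DC, 22, 27), (Delta, 39, Dee, DC, 6, 27), (Delta, 39, Dee, SEA, 22, 30), (Delta, 39, Dee, SEA, 22, 34), (Delta, 39, Dee, SEA, 6, 30), (Delta, 39, Dee, SEA, 6, 34), (Lyra, 39, Dee, DC, 12, 27), (Lyra, 39, Dee, SEA, 12, 30), (Lyra, 39, Dee, SEA, 12, 34), (Omega, 34, Ada, SEA, 28, 30), (Omega, 34, Ada, SEA, 28, 34)}
π[sid, city]: project onto (sid, city) (13 duplicate(s) eliminated) → {(34, SEA), (39, DC), (39, SEA)}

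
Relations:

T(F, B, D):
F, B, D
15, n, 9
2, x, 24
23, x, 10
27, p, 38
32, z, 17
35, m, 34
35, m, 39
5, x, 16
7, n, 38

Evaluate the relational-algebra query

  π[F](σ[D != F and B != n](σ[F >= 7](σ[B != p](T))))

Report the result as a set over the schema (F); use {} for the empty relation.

{23, 32, 35}

Filtering on B != p leaves {(15, n, 9), (2, x, 24), (23, x, 10), (32, z, 17), (35, m, 34), (35, m, 39), (5, x, 16), (7, n, 38)}.
Filtering on F >= 7 leaves {(15, n, 9), (23, x, 10), (32, z, 17), (35, m, 34), (35, m, 39), (7, n, 38)}.
Filtering on D != F and B != n leaves {(23, x, 10), (32, z, 17), (35, m, 34), (35, m, 39)}.
π[F]: project onto (F) (1 duplicate(s) eliminated) → {23, 32, 35}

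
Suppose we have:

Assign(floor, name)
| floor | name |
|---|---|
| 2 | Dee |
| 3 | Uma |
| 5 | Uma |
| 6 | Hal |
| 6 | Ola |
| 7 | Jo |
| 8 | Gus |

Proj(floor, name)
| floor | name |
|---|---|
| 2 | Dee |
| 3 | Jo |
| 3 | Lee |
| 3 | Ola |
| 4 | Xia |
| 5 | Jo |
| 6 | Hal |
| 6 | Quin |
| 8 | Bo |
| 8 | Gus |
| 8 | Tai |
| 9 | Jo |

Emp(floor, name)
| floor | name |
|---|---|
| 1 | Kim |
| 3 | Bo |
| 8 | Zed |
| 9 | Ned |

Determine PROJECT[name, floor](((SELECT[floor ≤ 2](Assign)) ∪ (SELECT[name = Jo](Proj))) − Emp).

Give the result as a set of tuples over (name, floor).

σ[floor ≤ 2]: keep tuples satisfying floor ≤ 2 → {(2, Dee)}
σ[name = Jo]: keep tuples satisfying name = Jo → {(3, Jo), (5, Jo), (9, Jo)}
Set union of the two operands is {(2, Dee), (3, Jo), (5, Jo), (9, Jo)}.
Set difference of the two operands is {(2, Dee), (3, Jo), (5, Jo), (9, Jo)}.
Keep only column(s) name, floor: {(Dee, 2), (Jo, 3), (Jo, 5), (Jo, 9)}

{(Dee, 2), (Jo, 3), (Jo, 5), (Jo, 9)}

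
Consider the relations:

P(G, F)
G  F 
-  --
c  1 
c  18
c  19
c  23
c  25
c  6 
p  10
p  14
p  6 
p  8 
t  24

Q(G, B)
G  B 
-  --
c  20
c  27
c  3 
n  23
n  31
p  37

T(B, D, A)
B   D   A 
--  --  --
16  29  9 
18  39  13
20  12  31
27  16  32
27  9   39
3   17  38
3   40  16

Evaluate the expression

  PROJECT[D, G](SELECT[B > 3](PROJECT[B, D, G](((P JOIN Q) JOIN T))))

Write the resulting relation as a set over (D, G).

{(12, c), (16, c), (9, c)}

Joining P and Q on G yields {(c, 1, 20), (c, 1, 27), (c, 1, 3), (c, 18, 20), (c, 18, 27), (c, 18, 3), (c, 19, 20), (c, 19, 27), (c, 19, 3), (c, 23, 20), (c, 23, 27), (c, 23, 3), (c, 25, 20), (c, 25, 27), (c, 25, 3), (c, 6, 20), (c, 6, 27), (c, 6, 3), (p, 10, 37), (p, 14, 37), (p, 6, 37), (p, 8, 37)}.
Joining (P JOIN Q) and T on B yields {(c, 1, 20, 12, 31), (c, 1, 27, 16, 32), (c, 1, 27, 9, 39), (c, 1, 3, 17, 38), (c, 1, 3, 40, 16), (c, 18, 20, 12, 31), (c, 18, 27, 16, 32), (c, 18, 27, 9, 39), (c, 18, 3, 17, 38), (c, 18, 3, 40, 16), (c, 19, 20, 12, 31), (c, 19, 27, 16, 32), (c, 19, 27, 9, 39), (c, 19, 3, 17, 38), (c, 19, 3, 40, 16), (c, 23, 20, 12, 31), (c, 23, 27, 16, 32), (c, 23, 27, 9, 39), (c, 23, 3, 17, 38), (c, 23, 3, 40, 16), (c, 25, 20, 12, 31), (c, 25, 27, 16, 32), (c, 25, 27, 9, 39), (c, 25, 3, 17, 38), (c, 25, 3, 40, 16), (c, 6, 20, 12, 31), (c, 6, 27, 16, 32), (c, 6, 27, 9, 39), (c, 6, 3, 17, 38), (c, 6, 3, 40, 16)}.
π_{B, D, G} gives {(20, 12, c), (27, 16, c), (27, 9, c), (3, 17, c), (3, 40, c)} (25 duplicate(s) eliminated).
Filtering on B > 3 leaves {(20, 12, c), (27, 16, c), (27, 9, c)}.
π_{D, G} gives {(12, c), (16, c), (9, c)}.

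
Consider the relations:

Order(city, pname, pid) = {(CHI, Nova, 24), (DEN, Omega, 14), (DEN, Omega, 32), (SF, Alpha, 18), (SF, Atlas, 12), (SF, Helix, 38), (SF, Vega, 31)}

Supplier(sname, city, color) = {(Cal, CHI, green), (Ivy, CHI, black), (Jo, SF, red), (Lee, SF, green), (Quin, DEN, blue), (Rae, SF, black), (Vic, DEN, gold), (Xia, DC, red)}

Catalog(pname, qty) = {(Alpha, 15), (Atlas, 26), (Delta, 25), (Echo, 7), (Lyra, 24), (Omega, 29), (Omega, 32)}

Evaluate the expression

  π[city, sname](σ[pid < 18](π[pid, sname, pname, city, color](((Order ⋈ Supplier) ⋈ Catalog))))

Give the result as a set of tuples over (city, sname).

{(DEN, Quin), (DEN, Vic), (SF, Jo), (SF, Lee), (SF, Rae)}

Natural join on city: {(CHI, Nova, 24, Cal, green), (CHI, Nova, 24, Ivy, black), (DEN, Omega, 14, Quin, blue), (DEN, Omega, 14, Vic, gold), (DEN, Omega, 32, Quin, blue), (DEN, Omega, 32, Vic, gold), (SF, Alpha, 18, Jo, red), (SF, Alpha, 18, Lee, green), (SF, Alpha, 18, Rae, black), (SF, Atlas, 12, Jo, red), (SF, Atlas, 12, Lee, green), (SF, Atlas, 12, Rae, black), (SF, Helix, 38, Jo, red), (SF, Helix, 38, Lee, green), (SF, Helix, 38, Rae, black), (SF, Vega, 31, Jo, red), (SF, Vega, 31, Lee, green), (SF, Vega, 31, Rae, black)}
Natural join on pname: {(DEN, Omega, 14, Quin, blue, 29), (DEN, Omega, 14, Quin, blue, 32), (DEN, Omega, 14, Vic, gold, 29), (DEN, Omega, 14, Vic, gold, 32), (DEN, Omega, 32, Quin, blue, 29), (DEN, Omega, 32, Quin, blue, 32), (DEN, Omega, 32, Vic, gold, 29), (DEN, Omega, 32, Vic, gold, 32), (SF, Alpha, 18, Jo, red, 15), (SF, Alpha, 18, Lee, green, 15), (SF, Alpha, 18, Rae, black, 15), (SF, Atlas, 12, Jo, red, 26), (SF, Atlas, 12, Lee, green, 26), (SF, Atlas, 12, Rae, black, 26)}
Projecting to pid, sname, pname, city, color (4 duplicate(s) eliminated): {(12, Jo, Atlas, SF, red), (12, Lee, Atlas, SF, green), (12, Rae, Atlas, SF, black), (14, Quin, Omega, DEN, blue), (14, Vic, Omega, DEN, gold), (18, Jo, Alpha, SF, red), (18, Lee, Alpha, SF, green), (18, Rae, Alpha, SF, black), (32, Quin, Omega, DEN, blue), (32, Vic, Omega, DEN, gold)}
σ[pid < 18]: keep tuples satisfying pid < 18 → {(12, Jo, Atlas, SF, red), (12, Lee, Atlas, SF, green), (12, Rae, Atlas, SF, black), (14, Quin, Omega, DEN, blue), (14, Vic, Omega, DEN, gold)}
Projecting to city, sname: {(DEN, Quin), (DEN, Vic), (SF, Jo), (SF, Lee), (SF, Rae)}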